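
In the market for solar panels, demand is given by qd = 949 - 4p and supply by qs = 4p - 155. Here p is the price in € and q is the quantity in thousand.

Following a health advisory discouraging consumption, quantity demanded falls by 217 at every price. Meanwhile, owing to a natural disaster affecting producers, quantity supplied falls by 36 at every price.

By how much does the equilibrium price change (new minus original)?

-22.625

Before the shock: 949 - 4p = 4p - 155 ⇒ 1104 = 8p ⇒ p = 138, q = 397.
With the change applied: demand qd = 732 - 4p, supply qs = 4p - 191.
Equate the new curves: 732 - 4p = 4p - 191, giving 923 = 8p, p = 115.375, q = 270.5.
Δp = 115.375 − 138 = -22.625.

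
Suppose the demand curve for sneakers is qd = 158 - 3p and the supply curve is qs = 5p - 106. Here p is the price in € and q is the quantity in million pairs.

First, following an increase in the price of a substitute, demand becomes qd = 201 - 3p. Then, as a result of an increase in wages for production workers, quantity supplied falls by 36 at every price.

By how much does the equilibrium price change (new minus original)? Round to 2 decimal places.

+9.88

Original equilibrium: 158 - 3p = 5p - 106 gives 264 = 8p, so p = 33 and q = 59.
With the change applied: demand qd = 201 - 3p, supply qs = 5p - 142.
New equilibrium: 201 - 3p = 5p - 142 ⇒ 343 = 8p ⇒ p = 42.875, q = 72.375.
Δp = 42.875 − 33 = +9.88.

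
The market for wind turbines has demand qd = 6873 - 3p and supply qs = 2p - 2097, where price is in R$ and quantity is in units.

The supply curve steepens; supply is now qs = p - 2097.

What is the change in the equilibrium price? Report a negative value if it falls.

+448.5

Original equilibrium: 6873 - 3p = 2p - 2097 gives 8970 = 5p, so p = 1794 and q = 1491.
The shock moves the curves to qd = 6873 - 3p and qs = p - 2097.
New equilibrium: 6873 - 3p = p - 2097 ⇒ 8970 = 4p ⇒ p = 2242.5, q = 145.5.
Δp = 2242.5 − 1794 = +448.5.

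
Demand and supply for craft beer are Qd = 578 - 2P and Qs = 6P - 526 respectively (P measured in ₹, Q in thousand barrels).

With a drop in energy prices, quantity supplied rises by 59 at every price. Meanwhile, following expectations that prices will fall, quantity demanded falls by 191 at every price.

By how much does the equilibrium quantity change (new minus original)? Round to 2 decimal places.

Before the shock: 578 - 2P = 6P - 526 ⇒ 1104 = 8P ⇒ P = 138, Q = 302.
With the change applied: demand Qd = 387 - 2P, supply Qs = 6P - 467.
New equilibrium: 387 - 2P = 6P - 467 ⇒ 854 = 8P ⇒ P = 106.75, Q = 173.5.
ΔQ = 173.5 − 302 = -128.50.

-128.50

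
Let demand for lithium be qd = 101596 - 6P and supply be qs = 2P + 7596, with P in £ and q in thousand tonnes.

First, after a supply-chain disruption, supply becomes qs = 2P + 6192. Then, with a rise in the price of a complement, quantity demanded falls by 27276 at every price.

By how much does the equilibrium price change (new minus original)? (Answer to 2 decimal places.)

Initially, 101596 - 6P = 2P + 7596, so 94000 = 8P and P = 11750, q = 31096.
The shock moves the curves to qd = 74320 - 6P and qs = 2P + 6192.
Clearing the new market: 74320 - 6P = 2P + 6192, so P = 8516 and q = 23224.
ΔP = 8516 − 11750 = -3234.00.

-3234.00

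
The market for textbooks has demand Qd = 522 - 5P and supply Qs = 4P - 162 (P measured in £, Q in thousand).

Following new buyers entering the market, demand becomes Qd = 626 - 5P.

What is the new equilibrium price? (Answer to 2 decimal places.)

87.56

Original equilibrium: 522 - 5P = 4P - 162 gives 684 = 9P, so P = 76 and Q = 142.
The new curves are Qd = 626 - 5P (demand) and Qs = 4P - 162 (supply).
Clearing the new market: 626 - 5P = 4P - 162, so P = 788/9 ≈ 87.5556 and Q = 1694/9 ≈ 188.2222.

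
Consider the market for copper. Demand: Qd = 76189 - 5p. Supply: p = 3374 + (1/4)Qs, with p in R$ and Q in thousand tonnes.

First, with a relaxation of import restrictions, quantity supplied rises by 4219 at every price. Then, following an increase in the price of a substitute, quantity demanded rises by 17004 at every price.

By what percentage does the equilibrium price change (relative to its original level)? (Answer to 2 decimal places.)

+14.26

Original equilibrium: 76189 - 5p = 4p - 13496 gives 89685 = 9p, so p = 9965 and Q = 26364.
After the shift, demand is Qd = 93193 - 5p and supply is Qs = 4p - 9277.
Equate the new curves: 93193 - 5p = 4p - 9277, giving 102470 = 9p, p = 102470/9 ≈ 11385.5556, Q = 326387/9 ≈ 36265.2222.
%Δp = (11385.5556 − 9965) / 9965 × 100 = +14.26%.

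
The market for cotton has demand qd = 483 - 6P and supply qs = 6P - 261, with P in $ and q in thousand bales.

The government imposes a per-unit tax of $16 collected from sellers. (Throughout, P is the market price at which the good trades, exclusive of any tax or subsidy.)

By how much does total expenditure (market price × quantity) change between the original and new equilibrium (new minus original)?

Before the shock: 483 - 6P = 6P - 261 ⇒ 744 = 12P ⇒ P = 62, q = 111.
Since sellers keep the price net of the tax, the effective supply curve becomes qs = 6P - 357.
Clearing the new market: 483 - 6P = 6P - 357, so P = 70 and q = 63.
Expenditure moves from 62×111 = 6882 to 70×63 = 4410; change = -2472.

-2472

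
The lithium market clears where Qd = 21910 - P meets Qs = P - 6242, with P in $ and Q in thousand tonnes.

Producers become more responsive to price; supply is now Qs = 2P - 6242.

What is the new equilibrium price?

Before the shock: 21910 - P = P - 6242 ⇒ 28152 = 2P ⇒ P = 14076, Q = 7834.
The new curves are Qd = 21910 - P (demand) and Qs = 2P - 6242 (supply).
Clearing the new market: 21910 - P = 2P - 6242, so P = 9384 and Q = 12526.

9384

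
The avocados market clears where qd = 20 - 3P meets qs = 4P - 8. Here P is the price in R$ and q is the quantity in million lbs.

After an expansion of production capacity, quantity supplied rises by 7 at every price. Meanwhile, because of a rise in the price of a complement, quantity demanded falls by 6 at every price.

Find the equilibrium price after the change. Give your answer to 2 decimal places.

Before the shock: 20 - 3P = 4P - 8 ⇒ 28 = 7P ⇒ P = 4, q = 8.
The shock moves the curves to qd = 14 - 3P and qs = 4P - 1.
Equate the new curves: 14 - 3P = 4P - 1, giving 15 = 7P, P = 15/7 ≈ 2.1429, q = 53/7 ≈ 7.5714.

2.14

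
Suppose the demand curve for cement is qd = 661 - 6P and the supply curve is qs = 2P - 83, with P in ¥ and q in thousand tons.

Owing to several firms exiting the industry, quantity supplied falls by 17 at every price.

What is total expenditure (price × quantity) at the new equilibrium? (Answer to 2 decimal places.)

8585.03

Initially, 661 - 6P = 2P - 83, so 744 = 8P and P = 93, q = 103.
The shock moves the curves to qd = 661 - 6P and qs = 2P - 100.
Clearing the new market: 661 - 6P = 2P - 100, so P = 95.125 and q = 90.25.
New expenditure = 95.125 × 90.25 = 8585.03.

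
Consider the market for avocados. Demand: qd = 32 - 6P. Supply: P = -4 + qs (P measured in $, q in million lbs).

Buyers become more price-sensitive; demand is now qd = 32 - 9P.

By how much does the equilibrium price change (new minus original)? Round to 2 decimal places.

-1.20

Before the shock: 32 - 6P = P + 4 ⇒ 28 = 7P ⇒ P = 4, q = 8.
The new curves are qd = 32 - 9P (demand) and qs = P + 4 (supply).
New equilibrium: 32 - 9P = P + 4 ⇒ 28 = 10P ⇒ P = 2.8, q = 6.8.
ΔP = 2.8 − 4 = -1.20.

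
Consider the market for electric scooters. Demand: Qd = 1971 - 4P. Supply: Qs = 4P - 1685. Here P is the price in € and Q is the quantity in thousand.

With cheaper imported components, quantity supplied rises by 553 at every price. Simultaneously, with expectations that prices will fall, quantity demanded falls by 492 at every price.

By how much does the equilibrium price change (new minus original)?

-130.625

Initially, 1971 - 4P = 4P - 1685, so 3656 = 8P and P = 457, Q = 143.
With the change applied: demand Qd = 1479 - 4P, supply Qs = 4P - 1132.
Equate the new curves: 1479 - 4P = 4P - 1132, giving 2611 = 8P, P = 326.375, Q = 173.5.
ΔP = 326.375 − 457 = -130.625.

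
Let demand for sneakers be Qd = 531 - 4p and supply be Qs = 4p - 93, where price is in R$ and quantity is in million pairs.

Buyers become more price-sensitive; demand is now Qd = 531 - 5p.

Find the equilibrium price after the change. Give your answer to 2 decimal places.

Original equilibrium: 531 - 4p = 4p - 93 gives 624 = 8p, so p = 78 and Q = 219.
The shock moves the curves to Qd = 531 - 5p and Qs = 4p - 93.
New equilibrium: 531 - 5p = 4p - 93 ⇒ 624 = 9p ⇒ p = 208/3 ≈ 69.3333, Q = 553/3 ≈ 184.3333.

69.33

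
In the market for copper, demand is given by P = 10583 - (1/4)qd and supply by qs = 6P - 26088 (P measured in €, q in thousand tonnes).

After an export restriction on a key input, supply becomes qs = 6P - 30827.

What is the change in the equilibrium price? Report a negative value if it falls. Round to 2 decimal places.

+473.90

Original equilibrium: 42332 - 4P = 6P - 26088 gives 68420 = 10P, so P = 6842 and q = 14964.
After the shift, demand is qd = 42332 - 4P and supply is qs = 6P - 30827.
Clearing the new market: 42332 - 4P = 6P - 30827, so P = 7315.9 and q = 13068.4.
ΔP = 7315.9 − 6842 = +473.90.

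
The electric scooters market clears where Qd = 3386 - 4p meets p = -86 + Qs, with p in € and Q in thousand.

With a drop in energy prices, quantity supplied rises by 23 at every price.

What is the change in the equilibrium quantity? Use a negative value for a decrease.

+18.4

Original equilibrium: 3386 - 4p = p + 86 gives 3300 = 5p, so p = 660 and Q = 746.
The new curves are Qd = 3386 - 4p (demand) and Qs = p + 109 (supply).
New equilibrium: 3386 - 4p = p + 109 ⇒ 3277 = 5p ⇒ p = 655.4, Q = 764.4.
ΔQ = 764.4 − 746 = +18.4.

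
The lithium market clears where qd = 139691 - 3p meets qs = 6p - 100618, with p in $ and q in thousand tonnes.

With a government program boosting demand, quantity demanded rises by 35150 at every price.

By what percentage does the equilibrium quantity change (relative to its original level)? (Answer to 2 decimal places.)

+39.33

Initially, 139691 - 3p = 6p - 100618, so 240309 = 9p and p = 26701, q = 59588.
The new curves are qd = 174841 - 3p (demand) and qs = 6p - 100618 (supply).
New equilibrium: 174841 - 3p = 6p - 100618 ⇒ 275459 = 9p ⇒ p = 275459/9 ≈ 30606.5556, q = 249064/3 ≈ 83021.3333.
%Δq = (83021.3333 − 59588) / 59588 × 100 = +39.33%.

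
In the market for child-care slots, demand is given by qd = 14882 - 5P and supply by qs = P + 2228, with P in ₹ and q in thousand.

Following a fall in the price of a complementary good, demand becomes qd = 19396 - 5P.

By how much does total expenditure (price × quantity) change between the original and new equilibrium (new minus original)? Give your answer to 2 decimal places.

+5415546.11

Initially, 14882 - 5P = P + 2228, so 12654 = 6P and P = 2109, q = 4337.
After the shift, demand is qd = 19396 - 5P and supply is qs = P + 2228.
Equate the new curves: 19396 - 5P = P + 2228, giving 17168 = 6P, P = 8584/3 ≈ 2861.3333, q = 15268/3 ≈ 5089.3333.
Expenditure moves from 2109×4337 = 9146733 to 2861.3333×5089.3333 = 14562279.1111; change = +5415546.11.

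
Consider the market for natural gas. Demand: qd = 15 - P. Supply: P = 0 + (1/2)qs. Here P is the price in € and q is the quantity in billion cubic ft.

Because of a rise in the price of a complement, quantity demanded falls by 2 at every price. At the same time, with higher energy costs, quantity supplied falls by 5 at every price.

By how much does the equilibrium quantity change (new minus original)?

Solve the original market: 15 - P = 2P, hence P = 5 and q = 10.
The shock moves the curves to qd = 13 - P and qs = 2P - 5.
Clearing the new market: 13 - P = 2P - 5, so P = 6 and q = 7.
Δq = 7 − 10 = -3.

-3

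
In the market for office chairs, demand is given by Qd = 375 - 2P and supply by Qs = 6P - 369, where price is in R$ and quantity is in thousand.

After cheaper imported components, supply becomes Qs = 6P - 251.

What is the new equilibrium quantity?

Solve the original market: 375 - 2P = 6P - 369, hence P = 93 and Q = 189.
The shock moves the curves to Qd = 375 - 2P and Qs = 6P - 251.
New equilibrium: 375 - 2P = 6P - 251 ⇒ 626 = 8P ⇒ P = 78.25, Q = 218.5.

218.5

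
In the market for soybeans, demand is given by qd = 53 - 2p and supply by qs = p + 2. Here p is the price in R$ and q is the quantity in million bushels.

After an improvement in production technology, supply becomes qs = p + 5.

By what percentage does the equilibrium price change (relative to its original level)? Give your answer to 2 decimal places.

-5.88

Initially, 53 - 2p = p + 2, so 51 = 3p and p = 17, q = 19.
The new curves are qd = 53 - 2p (demand) and qs = p + 5 (supply).
New equilibrium: 53 - 2p = p + 5 ⇒ 48 = 3p ⇒ p = 16, q = 21.
%Δp = (16 − 17) / 17 × 100 = -5.88%.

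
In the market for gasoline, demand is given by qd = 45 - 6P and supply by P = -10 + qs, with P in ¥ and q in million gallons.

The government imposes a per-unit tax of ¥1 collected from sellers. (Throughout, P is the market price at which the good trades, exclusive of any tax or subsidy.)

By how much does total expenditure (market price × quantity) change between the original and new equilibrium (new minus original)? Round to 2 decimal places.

Original equilibrium: 45 - 6P = P + 10 gives 35 = 7P, so P = 5 and q = 15.
Since sellers keep the price net of the tax, the effective supply curve becomes qs = P + 9.
New equilibrium: 45 - 6P = P + 9 ⇒ 36 = 7P ⇒ P = 36/7 ≈ 5.1429, q = 99/7 ≈ 14.1429.
Expenditure moves from 5×15 = 75 to 5.1429×14.1429 = 72.7347; change = -2.27.

-2.27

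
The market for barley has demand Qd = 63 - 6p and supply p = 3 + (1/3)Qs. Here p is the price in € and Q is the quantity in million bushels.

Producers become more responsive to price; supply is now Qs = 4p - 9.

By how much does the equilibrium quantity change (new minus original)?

Initially, 63 - 6p = 3p - 9, so 72 = 9p and p = 8, Q = 15.
The shock moves the curves to Qd = 63 - 6p and Qs = 4p - 9.
Setting them equal: 63 - 6p = 4p - 9 → 72 = 10p, so p = 7.2 and Q = 19.8.
ΔQ = 19.8 − 15 = +4.8.

+4.8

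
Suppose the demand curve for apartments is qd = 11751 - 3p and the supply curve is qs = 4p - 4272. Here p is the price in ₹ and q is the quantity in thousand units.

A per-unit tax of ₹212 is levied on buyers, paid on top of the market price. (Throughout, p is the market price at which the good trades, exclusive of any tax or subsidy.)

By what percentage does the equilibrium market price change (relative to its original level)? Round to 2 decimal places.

-3.97

Original equilibrium: 11751 - 3p = 4p - 4272 gives 16023 = 7p, so p = 2289 and q = 4884.
Since buyers pay the price plus the tax, the effective demand curve becomes qd = 11115 - 3p.
Setting them equal: 11115 - 3p = 4p - 4272 → 15387 = 7p, so p = 15387/7 ≈ 2198.1429 and q = 31644/7 ≈ 4520.5714.
%Δp = (2198.1429 − 2289) / 2289 × 100 = -3.97%.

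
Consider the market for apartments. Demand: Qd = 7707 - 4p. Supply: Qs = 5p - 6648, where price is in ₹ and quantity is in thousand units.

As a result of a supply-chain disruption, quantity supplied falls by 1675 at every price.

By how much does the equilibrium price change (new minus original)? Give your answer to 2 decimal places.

+186.11

Solve the original market: 7707 - 4p = 5p - 6648, hence p = 1595 and Q = 1327.
The shock moves the curves to Qd = 7707 - 4p and Qs = 5p - 8323.
Clearing the new market: 7707 - 4p = 5p - 8323, so p = 16030/9 ≈ 1781.1111 and Q = 5243/9 ≈ 582.5556.
Δp = 1781.1111 − 1595 = +186.11.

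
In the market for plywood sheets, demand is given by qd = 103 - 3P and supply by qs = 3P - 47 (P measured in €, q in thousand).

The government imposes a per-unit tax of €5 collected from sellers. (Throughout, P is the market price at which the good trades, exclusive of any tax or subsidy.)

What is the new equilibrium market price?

Initially, 103 - 3P = 3P - 47, so 150 = 6P and P = 25, q = 28.
Since sellers keep the price net of the tax, the effective supply curve becomes qs = 3P - 62.
Setting them equal: 103 - 3P = 3P - 62 → 165 = 6P, so P = 27.5 and q = 20.5.

27.5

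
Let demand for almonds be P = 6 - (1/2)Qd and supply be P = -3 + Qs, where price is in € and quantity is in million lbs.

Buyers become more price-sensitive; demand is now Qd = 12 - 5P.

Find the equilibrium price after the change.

Original equilibrium: 12 - 2P = P + 3 gives 9 = 3P, so P = 3 and Q = 6.
With the change applied: demand Qd = 12 - 5P, supply Qs = P + 3.
New equilibrium: 12 - 5P = P + 3 ⇒ 9 = 6P ⇒ P = 1.5, Q = 4.5.

1.5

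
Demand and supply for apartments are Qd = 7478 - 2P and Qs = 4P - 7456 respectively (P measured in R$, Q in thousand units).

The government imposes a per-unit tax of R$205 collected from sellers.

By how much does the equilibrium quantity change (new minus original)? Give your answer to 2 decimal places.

-273.33

Original equilibrium: 7478 - 2P = 4P - 7456 gives 14934 = 6P, so P = 2489 and Q = 2500.
Since sellers keep the price net of the tax, the effective supply curve becomes Qs = 4P - 8276.
Clearing the new market: 7478 - 2P = 4P - 8276, so P = 7877/3 ≈ 2625.6667 and Q = 6680/3 ≈ 2226.6667.
ΔQ = 2226.6667 − 2500 = -273.33.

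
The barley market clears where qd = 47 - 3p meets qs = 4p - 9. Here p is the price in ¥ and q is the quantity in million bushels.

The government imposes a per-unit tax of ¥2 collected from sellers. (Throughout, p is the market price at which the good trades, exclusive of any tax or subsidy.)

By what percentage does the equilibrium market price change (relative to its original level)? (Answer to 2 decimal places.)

+14.29

Initially, 47 - 3p = 4p - 9, so 56 = 7p and p = 8, q = 23.
Since sellers keep the price net of the tax, the effective supply curve becomes qs = 4p - 17.
Equate the new curves: 47 - 3p = 4p - 17, giving 64 = 7p, p = 64/7 ≈ 9.1429, q = 137/7 ≈ 19.5714.
%Δp = (9.1429 − 8) / 8 × 100 = +14.29%.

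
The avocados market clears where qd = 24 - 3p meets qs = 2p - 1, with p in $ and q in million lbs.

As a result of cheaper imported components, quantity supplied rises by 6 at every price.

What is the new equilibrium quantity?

12.6

Original equilibrium: 24 - 3p = 2p - 1 gives 25 = 5p, so p = 5 and q = 9.
The shock moves the curves to qd = 24 - 3p and qs = 2p + 5.
Setting them equal: 24 - 3p = 2p + 5 → 19 = 5p, so p = 3.8 and q = 12.6.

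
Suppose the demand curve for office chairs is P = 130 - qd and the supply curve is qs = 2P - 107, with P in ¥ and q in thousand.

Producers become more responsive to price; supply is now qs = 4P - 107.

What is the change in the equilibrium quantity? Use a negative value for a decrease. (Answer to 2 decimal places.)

Before the shock: 130 - P = 2P - 107 ⇒ 237 = 3P ⇒ P = 79, q = 51.
The new curves are qd = 130 - P (demand) and qs = 4P - 107 (supply).
Clearing the new market: 130 - P = 4P - 107, so P = 47.4 and q = 82.6.
Δq = 82.6 − 51 = +31.60.

+31.60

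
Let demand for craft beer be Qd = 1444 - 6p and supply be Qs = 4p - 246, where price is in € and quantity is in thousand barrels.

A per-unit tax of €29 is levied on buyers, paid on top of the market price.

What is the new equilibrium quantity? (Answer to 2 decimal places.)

360.40

Solve the original market: 1444 - 6p = 4p - 246, hence p = 169 and Q = 430.
Since buyers pay the price plus the tax, the effective demand curve becomes Qd = 1270 - 6p.
Equate the new curves: 1270 - 6p = 4p - 246, giving 1516 = 10p, p = 151.6, Q = 360.4.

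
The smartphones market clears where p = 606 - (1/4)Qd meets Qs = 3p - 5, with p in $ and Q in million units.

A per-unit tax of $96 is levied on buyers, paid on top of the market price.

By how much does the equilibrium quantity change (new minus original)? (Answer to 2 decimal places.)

-164.57

Original equilibrium: 2424 - 4p = 3p - 5 gives 2429 = 7p, so p = 347 and Q = 1036.
Since buyers pay the price plus the tax, the effective demand curve becomes Qd = 2040 - 4p.
Equate the new curves: 2040 - 4p = 3p - 5, giving 2045 = 7p, p = 2045/7 ≈ 292.1429, Q = 6100/7 ≈ 871.4286.
ΔQ = 871.4286 − 1036 = -164.57.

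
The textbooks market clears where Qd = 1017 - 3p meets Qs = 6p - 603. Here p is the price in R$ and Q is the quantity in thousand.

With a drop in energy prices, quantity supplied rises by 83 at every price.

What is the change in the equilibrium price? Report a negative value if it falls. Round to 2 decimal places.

Original equilibrium: 1017 - 3p = 6p - 603 gives 1620 = 9p, so p = 180 and Q = 477.
The new curves are Qd = 1017 - 3p (demand) and Qs = 6p - 520 (supply).
Equate the new curves: 1017 - 3p = 6p - 520, giving 1537 = 9p, p = 1537/9 ≈ 170.7778, Q = 1514/3 ≈ 504.6667.
Δp = 170.7778 − 180 = -9.22.

-9.22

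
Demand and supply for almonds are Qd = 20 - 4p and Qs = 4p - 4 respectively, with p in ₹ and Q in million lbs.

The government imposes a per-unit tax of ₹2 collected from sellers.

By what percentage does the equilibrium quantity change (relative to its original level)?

Solve the original market: 20 - 4p = 4p - 4, hence p = 3 and Q = 8.
Since sellers keep the price net of the tax, the effective supply curve becomes Qs = 4p - 12.
Equate the new curves: 20 - 4p = 4p - 12, giving 32 = 8p, p = 4, Q = 4.
%ΔQ = (4 − 8) / 8 × 100 = -50%.

-50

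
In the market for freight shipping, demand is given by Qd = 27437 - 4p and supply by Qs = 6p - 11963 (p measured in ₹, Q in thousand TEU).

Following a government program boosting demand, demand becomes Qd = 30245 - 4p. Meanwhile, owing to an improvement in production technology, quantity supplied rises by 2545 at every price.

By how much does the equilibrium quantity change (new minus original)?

+2702.8

Solve the original market: 27437 - 4p = 6p - 11963, hence p = 3940 and Q = 11677.
With the change applied: demand Qd = 30245 - 4p, supply Qs = 6p - 9418.
Clearing the new market: 30245 - 4p = 6p - 9418, so p = 3966.3 and Q = 14379.8.
ΔQ = 14379.8 − 11677 = +2702.8.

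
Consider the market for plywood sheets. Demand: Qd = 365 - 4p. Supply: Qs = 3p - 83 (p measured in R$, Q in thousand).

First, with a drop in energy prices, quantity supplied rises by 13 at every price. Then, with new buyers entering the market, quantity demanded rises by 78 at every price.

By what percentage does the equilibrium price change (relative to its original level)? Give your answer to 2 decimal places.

Original equilibrium: 365 - 4p = 3p - 83 gives 448 = 7p, so p = 64 and Q = 109.
The new curves are Qd = 443 - 4p (demand) and Qs = 3p - 70 (supply).
Clearing the new market: 443 - 4p = 3p - 70, so p = 513/7 ≈ 73.2857 and Q = 1049/7 ≈ 149.8571.
%Δp = (73.2857 − 64) / 64 × 100 = +14.51%.

+14.51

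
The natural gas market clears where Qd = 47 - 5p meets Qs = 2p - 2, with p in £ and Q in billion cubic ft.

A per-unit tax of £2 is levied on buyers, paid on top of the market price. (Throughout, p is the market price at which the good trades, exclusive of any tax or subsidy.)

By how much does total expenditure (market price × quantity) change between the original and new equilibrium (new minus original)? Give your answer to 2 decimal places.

Before the shock: 47 - 5p = 2p - 2 ⇒ 49 = 7p ⇒ p = 7, Q = 12.
Since buyers pay the price plus the tax, the effective demand curve becomes Qd = 37 - 5p.
Equate the new curves: 37 - 5p = 2p - 2, giving 39 = 7p, p = 39/7 ≈ 5.5714, Q = 64/7 ≈ 9.1429.
Expenditure moves from 7×12 = 84 to 5.5714×9.1429 = 50.9388; change = -33.06.

-33.06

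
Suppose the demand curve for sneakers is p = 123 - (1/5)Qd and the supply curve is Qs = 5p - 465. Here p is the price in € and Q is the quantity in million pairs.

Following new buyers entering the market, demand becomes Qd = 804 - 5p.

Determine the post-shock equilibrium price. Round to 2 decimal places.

Before the shock: 615 - 5p = 5p - 465 ⇒ 1080 = 10p ⇒ p = 108, Q = 75.
The new curves are Qd = 804 - 5p (demand) and Qs = 5p - 465 (supply).
Clearing the new market: 804 - 5p = 5p - 465, so p = 126.9 and Q = 169.5.

126.90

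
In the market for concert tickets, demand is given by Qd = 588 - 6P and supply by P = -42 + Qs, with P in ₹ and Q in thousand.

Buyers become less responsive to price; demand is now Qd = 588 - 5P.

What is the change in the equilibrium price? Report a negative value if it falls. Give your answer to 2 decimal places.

+13.00

Before the shock: 588 - 6P = P + 42 ⇒ 546 = 7P ⇒ P = 78, Q = 120.
The new curves are Qd = 588 - 5P (demand) and Qs = P + 42 (supply).
Setting them equal: 588 - 5P = P + 42 → 546 = 6P, so P = 91 and Q = 133.
ΔP = 91 − 78 = +13.00.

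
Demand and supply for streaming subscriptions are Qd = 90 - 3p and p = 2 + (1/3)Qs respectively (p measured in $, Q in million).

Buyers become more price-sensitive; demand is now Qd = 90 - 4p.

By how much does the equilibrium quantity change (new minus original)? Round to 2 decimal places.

-6.86

Solve the original market: 90 - 3p = 3p - 6, hence p = 16 and Q = 42.
With the change applied: demand Qd = 90 - 4p, supply Qs = 3p - 6.
New equilibrium: 90 - 4p = 3p - 6 ⇒ 96 = 7p ⇒ p = 96/7 ≈ 13.7143, Q = 246/7 ≈ 35.1429.
ΔQ = 35.1429 − 42 = -6.86.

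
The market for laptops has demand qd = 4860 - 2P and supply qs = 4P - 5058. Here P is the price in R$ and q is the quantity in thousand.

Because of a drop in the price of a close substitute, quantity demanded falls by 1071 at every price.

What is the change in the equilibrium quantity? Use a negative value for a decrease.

Original equilibrium: 4860 - 2P = 4P - 5058 gives 9918 = 6P, so P = 1653 and q = 1554.
After the shift, demand is qd = 3789 - 2P and supply is qs = 4P - 5058.
Setting them equal: 3789 - 2P = 4P - 5058 → 8847 = 6P, so P = 1474.5 and q = 840.
Δq = 840 − 1554 = -714.

-714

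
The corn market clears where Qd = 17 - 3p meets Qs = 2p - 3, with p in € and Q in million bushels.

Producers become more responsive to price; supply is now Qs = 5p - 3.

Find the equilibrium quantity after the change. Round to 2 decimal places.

Initially, 17 - 3p = 2p - 3, so 20 = 5p and p = 4, Q = 5.
After the shift, demand is Qd = 17 - 3p and supply is Qs = 5p - 3.
New equilibrium: 17 - 3p = 5p - 3 ⇒ 20 = 8p ⇒ p = 2.5, Q = 9.5.

9.50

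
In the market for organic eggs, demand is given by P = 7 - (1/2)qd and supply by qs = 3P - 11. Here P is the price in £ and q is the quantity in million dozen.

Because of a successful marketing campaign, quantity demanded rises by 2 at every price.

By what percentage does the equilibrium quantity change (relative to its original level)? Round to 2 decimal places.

+30.00

Solve the original market: 14 - 2P = 3P - 11, hence P = 5 and q = 4.
The shock moves the curves to qd = 16 - 2P and qs = 3P - 11.
Equate the new curves: 16 - 2P = 3P - 11, giving 27 = 5P, P = 5.4, q = 5.2.
%Δq = (5.2 − 4) / 4 × 100 = +30.00%.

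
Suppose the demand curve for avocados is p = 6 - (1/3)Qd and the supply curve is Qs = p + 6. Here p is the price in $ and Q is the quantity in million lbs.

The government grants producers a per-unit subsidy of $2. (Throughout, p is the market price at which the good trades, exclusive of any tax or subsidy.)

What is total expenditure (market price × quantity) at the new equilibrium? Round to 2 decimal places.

26.25

Solve the original market: 18 - 3p = p + 6, hence p = 3 and Q = 9.
Since sellers receive the price plus the subsidy, the effective supply curve becomes Qs = p + 8.
Equate the new curves: 18 - 3p = p + 8, giving 10 = 4p, p = 2.5, Q = 10.5.
New expenditure = 2.5 × 10.5 = 26.25.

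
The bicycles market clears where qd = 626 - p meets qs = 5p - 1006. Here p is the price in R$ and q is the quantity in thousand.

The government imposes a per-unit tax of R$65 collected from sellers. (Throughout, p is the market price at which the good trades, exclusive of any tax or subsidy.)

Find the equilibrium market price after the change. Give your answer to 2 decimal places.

326.17

Original equilibrium: 626 - p = 5p - 1006 gives 1632 = 6p, so p = 272 and q = 354.
Since sellers keep the price net of the tax, the effective supply curve becomes qs = 5p - 1331.
Equate the new curves: 626 - p = 5p - 1331, giving 1957 = 6p, p = 1957/6 ≈ 326.1667, q = 1799/6 ≈ 299.8333.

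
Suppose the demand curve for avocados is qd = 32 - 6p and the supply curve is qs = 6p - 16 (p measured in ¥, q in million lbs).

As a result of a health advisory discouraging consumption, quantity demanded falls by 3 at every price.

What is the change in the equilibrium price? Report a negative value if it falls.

-0.25

Original equilibrium: 32 - 6p = 6p - 16 gives 48 = 12p, so p = 4 and q = 8.
The new curves are qd = 29 - 6p (demand) and qs = 6p - 16 (supply).
New equilibrium: 29 - 6p = 6p - 16 ⇒ 45 = 12p ⇒ p = 3.75, q = 6.5.
Δp = 3.75 − 4 = -0.25.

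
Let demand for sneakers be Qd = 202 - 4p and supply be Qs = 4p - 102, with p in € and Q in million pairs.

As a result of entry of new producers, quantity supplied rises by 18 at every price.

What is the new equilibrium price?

Before the shock: 202 - 4p = 4p - 102 ⇒ 304 = 8p ⇒ p = 38, Q = 50.
With the change applied: demand Qd = 202 - 4p, supply Qs = 4p - 84.
Clearing the new market: 202 - 4p = 4p - 84, so p = 35.75 and Q = 59.

35.75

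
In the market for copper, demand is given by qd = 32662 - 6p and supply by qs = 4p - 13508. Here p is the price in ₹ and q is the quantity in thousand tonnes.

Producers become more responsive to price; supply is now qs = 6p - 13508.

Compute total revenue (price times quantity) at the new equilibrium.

Initially, 32662 - 6p = 4p - 13508, so 46170 = 10p and p = 4617, q = 4960.
The new curves are qd = 32662 - 6p (demand) and qs = 6p - 13508 (supply).
Equate the new curves: 32662 - 6p = 6p - 13508, giving 46170 = 12p, p = 3847.5, q = 9577.
New expenditure = 3847.5 × 9577 = 36847507.5.

36847507.5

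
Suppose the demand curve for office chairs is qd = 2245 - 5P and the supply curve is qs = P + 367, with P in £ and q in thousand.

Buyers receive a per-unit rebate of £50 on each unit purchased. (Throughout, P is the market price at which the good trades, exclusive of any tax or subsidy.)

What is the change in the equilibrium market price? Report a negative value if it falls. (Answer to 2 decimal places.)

Original equilibrium: 2245 - 5P = P + 367 gives 1878 = 6P, so P = 313 and q = 680.
Since buyers' out-of-pocket price is the market price minus the rebate, the effective demand curve becomes qd = 2495 - 5P.
Setting them equal: 2495 - 5P = P + 367 → 2128 = 6P, so P = 1064/3 ≈ 354.6667 and q = 2165/3 ≈ 721.6667.
ΔP = 354.6667 − 313 = +41.67.

+41.67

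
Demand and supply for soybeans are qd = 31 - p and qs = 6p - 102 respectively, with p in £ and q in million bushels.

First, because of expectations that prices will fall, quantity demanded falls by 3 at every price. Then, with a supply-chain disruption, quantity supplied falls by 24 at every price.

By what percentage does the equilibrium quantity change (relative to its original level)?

-50

Initially, 31 - p = 6p - 102, so 133 = 7p and p = 19, q = 12.
The shock moves the curves to qd = 28 - p and qs = 6p - 126.
Equate the new curves: 28 - p = 6p - 126, giving 154 = 7p, p = 22, q = 6.
%Δq = (6 − 12) / 12 × 100 = -50%.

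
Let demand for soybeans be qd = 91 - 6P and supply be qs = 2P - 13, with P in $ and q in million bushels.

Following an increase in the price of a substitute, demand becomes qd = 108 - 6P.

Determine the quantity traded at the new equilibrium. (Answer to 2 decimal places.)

Original equilibrium: 91 - 6P = 2P - 13 gives 104 = 8P, so P = 13 and q = 13.
The new curves are qd = 108 - 6P (demand) and qs = 2P - 13 (supply).
Equate the new curves: 108 - 6P = 2P - 13, giving 121 = 8P, P = 15.125, q = 17.25.

17.25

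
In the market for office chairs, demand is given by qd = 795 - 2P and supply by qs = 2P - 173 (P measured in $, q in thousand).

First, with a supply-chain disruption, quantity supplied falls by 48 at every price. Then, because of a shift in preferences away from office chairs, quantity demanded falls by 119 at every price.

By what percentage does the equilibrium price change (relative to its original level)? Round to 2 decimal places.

Solve the original market: 795 - 2P = 2P - 173, hence P = 242 and q = 311.
After the shift, demand is qd = 676 - 2P and supply is qs = 2P - 221.
Equate the new curves: 676 - 2P = 2P - 221, giving 897 = 4P, P = 224.25, q = 227.5.
%ΔP = (224.25 − 242) / 242 × 100 = -7.33%.

-7.33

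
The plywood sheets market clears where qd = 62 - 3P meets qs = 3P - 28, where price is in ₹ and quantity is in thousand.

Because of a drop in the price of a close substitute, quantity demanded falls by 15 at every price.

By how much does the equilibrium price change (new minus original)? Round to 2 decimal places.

-2.50

Solve the original market: 62 - 3P = 3P - 28, hence P = 15 and q = 17.
With the change applied: demand qd = 47 - 3P, supply qs = 3P - 28.
New equilibrium: 47 - 3P = 3P - 28 ⇒ 75 = 6P ⇒ P = 12.5, q = 9.5.
ΔP = 12.5 − 15 = -2.50.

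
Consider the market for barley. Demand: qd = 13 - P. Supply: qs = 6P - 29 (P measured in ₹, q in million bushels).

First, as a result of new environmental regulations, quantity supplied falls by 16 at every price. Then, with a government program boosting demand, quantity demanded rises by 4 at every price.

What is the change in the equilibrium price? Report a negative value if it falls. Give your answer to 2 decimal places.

Initially, 13 - P = 6P - 29, so 42 = 7P and P = 6, q = 7.
The shock moves the curves to qd = 17 - P and qs = 6P - 45.
New equilibrium: 17 - P = 6P - 45 ⇒ 62 = 7P ⇒ P = 62/7 ≈ 8.8571, q = 57/7 ≈ 8.1429.
ΔP = 8.8571 − 6 = +2.86.

+2.86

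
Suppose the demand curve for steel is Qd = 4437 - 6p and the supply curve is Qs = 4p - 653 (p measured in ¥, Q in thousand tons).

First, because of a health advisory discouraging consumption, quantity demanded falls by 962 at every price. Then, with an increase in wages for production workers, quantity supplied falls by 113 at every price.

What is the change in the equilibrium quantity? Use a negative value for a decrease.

Initially, 4437 - 6p = 4p - 653, so 5090 = 10p and p = 509, Q = 1383.
The shock moves the curves to Qd = 3475 - 6p and Qs = 4p - 766.
New equilibrium: 3475 - 6p = 4p - 766 ⇒ 4241 = 10p ⇒ p = 424.1, Q = 930.4.
ΔQ = 930.4 − 1383 = -452.6.

-452.6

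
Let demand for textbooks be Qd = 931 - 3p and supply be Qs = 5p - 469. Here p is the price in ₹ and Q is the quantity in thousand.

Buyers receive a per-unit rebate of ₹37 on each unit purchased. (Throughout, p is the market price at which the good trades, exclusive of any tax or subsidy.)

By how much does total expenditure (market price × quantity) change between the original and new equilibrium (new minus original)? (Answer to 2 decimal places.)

+18736.45

Original equilibrium: 931 - 3p = 5p - 469 gives 1400 = 8p, so p = 175 and Q = 406.
Since buyers' out-of-pocket price is the market price minus the rebate, the effective demand curve becomes Qd = 1042 - 3p.
Clearing the new market: 1042 - 3p = 5p - 469, so p = 188.875 and Q = 475.375.
Expenditure moves from 175×406 = 71050 to 188.875×475.375 = 89786.453125; change = +18736.45.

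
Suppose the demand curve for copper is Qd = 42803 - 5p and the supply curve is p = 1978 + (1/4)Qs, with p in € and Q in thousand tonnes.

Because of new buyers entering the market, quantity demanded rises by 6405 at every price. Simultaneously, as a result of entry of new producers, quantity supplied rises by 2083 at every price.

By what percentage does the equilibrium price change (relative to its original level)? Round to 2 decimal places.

+8.52

Solve the original market: 42803 - 5p = 4p - 7912, hence p = 5635 and Q = 14628.
The shock moves the curves to Qd = 49208 - 5p and Qs = 4p - 5829.
Setting them equal: 49208 - 5p = 4p - 5829 → 55037 = 9p, so p = 55037/9 ≈ 6115.2222 and Q = 167687/9 ≈ 18631.8889.
%Δp = (6115.2222 − 5635) / 5635 × 100 = +8.52%.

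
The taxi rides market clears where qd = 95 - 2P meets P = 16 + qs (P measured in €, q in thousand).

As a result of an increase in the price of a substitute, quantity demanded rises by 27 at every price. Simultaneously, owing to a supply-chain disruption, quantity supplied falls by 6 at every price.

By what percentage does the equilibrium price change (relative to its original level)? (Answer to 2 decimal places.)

Initially, 95 - 2P = P - 16, so 111 = 3P and P = 37, q = 21.
After the shift, demand is qd = 122 - 2P and supply is qs = P - 22.
New equilibrium: 122 - 2P = P - 22 ⇒ 144 = 3P ⇒ P = 48, q = 26.
%ΔP = (48 − 37) / 37 × 100 = +29.73%.

+29.73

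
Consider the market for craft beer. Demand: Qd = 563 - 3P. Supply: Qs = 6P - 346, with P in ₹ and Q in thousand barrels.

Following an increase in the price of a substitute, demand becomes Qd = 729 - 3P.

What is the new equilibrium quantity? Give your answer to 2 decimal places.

Initially, 563 - 3P = 6P - 346, so 909 = 9P and P = 101, Q = 260.
The shock moves the curves to Qd = 729 - 3P and Qs = 6P - 346.
Setting them equal: 729 - 3P = 6P - 346 → 1075 = 9P, so P = 1075/9 ≈ 119.4444 and Q = 1112/3 ≈ 370.6667.

370.67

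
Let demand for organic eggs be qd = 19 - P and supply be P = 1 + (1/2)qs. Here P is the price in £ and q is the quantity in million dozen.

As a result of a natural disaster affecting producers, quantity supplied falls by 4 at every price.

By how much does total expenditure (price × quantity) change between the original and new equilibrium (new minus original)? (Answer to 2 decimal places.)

+4.89

Solve the original market: 19 - P = 2P - 2, hence P = 7 and q = 12.
The shock moves the curves to qd = 19 - P and qs = 2P - 6.
Clearing the new market: 19 - P = 2P - 6, so P = 25/3 ≈ 8.3333 and q = 32/3 ≈ 10.6667.
Expenditure moves from 7×12 = 84 to 8.3333×10.6667 = 88.8889; change = +4.89.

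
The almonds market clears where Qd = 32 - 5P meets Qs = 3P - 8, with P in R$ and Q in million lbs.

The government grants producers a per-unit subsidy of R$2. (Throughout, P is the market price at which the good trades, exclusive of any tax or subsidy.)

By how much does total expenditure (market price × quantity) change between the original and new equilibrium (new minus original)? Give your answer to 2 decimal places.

Solve the original market: 32 - 5P = 3P - 8, hence P = 5 and Q = 7.
Since sellers receive the price plus the subsidy, the effective supply curve becomes Qs = 3P - 2.
Equate the new curves: 32 - 5P = 3P - 2, giving 34 = 8P, P = 4.25, Q = 10.75.
Expenditure moves from 5×7 = 35 to 4.25×10.75 = 45.6875; change = +10.69.

+10.69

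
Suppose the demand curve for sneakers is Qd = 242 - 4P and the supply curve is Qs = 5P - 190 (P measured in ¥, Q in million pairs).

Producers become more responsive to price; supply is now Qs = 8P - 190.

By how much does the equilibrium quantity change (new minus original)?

Original equilibrium: 242 - 4P = 5P - 190 gives 432 = 9P, so P = 48 and Q = 50.
After the shift, demand is Qd = 242 - 4P and supply is Qs = 8P - 190.
Setting them equal: 242 - 4P = 8P - 190 → 432 = 12P, so P = 36 and Q = 98.
ΔQ = 98 − 50 = +48.

+48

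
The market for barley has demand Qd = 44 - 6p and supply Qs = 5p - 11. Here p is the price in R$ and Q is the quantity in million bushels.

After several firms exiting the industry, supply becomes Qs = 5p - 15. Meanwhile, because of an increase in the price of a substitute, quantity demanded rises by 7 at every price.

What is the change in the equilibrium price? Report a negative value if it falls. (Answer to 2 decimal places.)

Before the shock: 44 - 6p = 5p - 11 ⇒ 55 = 11p ⇒ p = 5, Q = 14.
The new curves are Qd = 51 - 6p (demand) and Qs = 5p - 15 (supply).
New equilibrium: 51 - 6p = 5p - 15 ⇒ 66 = 11p ⇒ p = 6, Q = 15.
Δp = 6 − 5 = +1.00.

+1.00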